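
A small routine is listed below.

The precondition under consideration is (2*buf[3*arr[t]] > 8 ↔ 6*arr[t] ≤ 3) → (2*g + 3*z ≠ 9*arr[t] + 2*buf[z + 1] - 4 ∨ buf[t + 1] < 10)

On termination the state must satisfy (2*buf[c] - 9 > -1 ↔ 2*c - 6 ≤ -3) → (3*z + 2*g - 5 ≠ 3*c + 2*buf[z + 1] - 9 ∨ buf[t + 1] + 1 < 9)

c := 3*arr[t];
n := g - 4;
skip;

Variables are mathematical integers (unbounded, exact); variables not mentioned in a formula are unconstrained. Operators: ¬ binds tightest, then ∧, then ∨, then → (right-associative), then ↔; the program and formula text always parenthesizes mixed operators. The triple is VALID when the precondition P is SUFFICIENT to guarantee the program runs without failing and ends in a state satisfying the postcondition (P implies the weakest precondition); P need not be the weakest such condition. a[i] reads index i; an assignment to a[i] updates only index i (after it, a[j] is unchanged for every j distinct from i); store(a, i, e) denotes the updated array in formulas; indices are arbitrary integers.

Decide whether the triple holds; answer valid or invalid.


Working backward. After the program, the postcondition (2*buf[c] - 9 > -1 ↔ 2*c - 6 ≤ -3) → (3*z + 2*g - 5 ≠ 3*c + 2*buf[z + 1] - 9 ∨ buf[t + 1] + 1 < 9) must hold; in canonical form it is (2*buf[c] > 8 ↔ 2*c ≤ 3) → (2*g + 3*z ≠ 2*buf[z + 1] + 3*c - 4 ∨ buf[t + 1] < 8).
Before skip: (2*buf[c] > 8 ↔ 2*c ≤ 3) → (2*g + 3*z ≠ 2*buf[z + 1] + 3*c - 4 ∨ buf[t + 1] < 8)
Before n := g - 4: (2*buf[c] > 8 ↔ 2*c ≤ 3) → (2*g + 3*z ≠ 2*buf[z + 1] + 3*c - 4 ∨ buf[t + 1] < 8)
Before c := 3*arr[t]: (2*buf[3*arr[t]] > 8 ↔ 6*arr[t] ≤ 3) → (2*g + 3*z ≠ 9*arr[t] + 2*buf[z + 1] - 4 ∨ buf[t + 1] < 8)
The weakest precondition is (2*buf[3*arr[t]] > 8 ↔ 6*arr[t] ≤ 3) → (2*g + 3*z ≠ 9*arr[t] + 2*buf[z + 1] - 4 ∨ buf[t + 1] < 8).
Check whether (2*buf[3*arr[t]] > 8 ↔ 6*arr[t] ≤ 3) → (2*g + 3*z ≠ 9*arr[t] + 2*buf[z + 1] - 4 ∨ buf[t + 1] < 10) implies it.
Countermodel: at the initial state arr = {[1] = 2, [2] = 2, [3] = 2, [6] = 2, elsewhere 2}, buf = {[1] = -7, [2] = 8, [3] = 8, [6] = 0, elsewhere 8}, g = 0, t = 2, z = 0, the precondition holds but the weakest precondition fails.
Answer: invalid


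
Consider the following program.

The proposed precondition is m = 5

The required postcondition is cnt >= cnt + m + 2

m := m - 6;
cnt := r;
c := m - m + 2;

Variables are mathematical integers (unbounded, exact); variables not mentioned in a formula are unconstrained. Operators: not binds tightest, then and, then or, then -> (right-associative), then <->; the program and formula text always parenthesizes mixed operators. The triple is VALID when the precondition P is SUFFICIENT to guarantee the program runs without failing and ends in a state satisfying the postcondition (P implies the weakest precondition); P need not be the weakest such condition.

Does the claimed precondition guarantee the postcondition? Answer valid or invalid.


Working backward. After the program, the postcondition cnt >= cnt + m + 2 must hold; in canonical form it is m <= -2.
Before c := m - m + 2: m <= -2
Before cnt := r: m <= -2
Before m := m - 6: m <= 4
The weakest precondition is m <= 4.
Check whether m = 5 implies it.
Countermodel: at the initial state m = 5, the precondition holds but the weakest precondition fails.
Answer: invalid


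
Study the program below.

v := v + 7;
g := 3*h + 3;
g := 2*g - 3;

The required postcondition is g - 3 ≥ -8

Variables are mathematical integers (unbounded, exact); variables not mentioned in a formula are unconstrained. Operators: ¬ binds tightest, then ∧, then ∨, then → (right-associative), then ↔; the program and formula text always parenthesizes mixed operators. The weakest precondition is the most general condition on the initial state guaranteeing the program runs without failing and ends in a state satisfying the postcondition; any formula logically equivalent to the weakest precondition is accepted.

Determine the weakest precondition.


Working backward. After the program, the postcondition g - 3 ≥ -8 must hold; in canonical form it is g ≥ -5.
Before g := 2*g - 3: 2*g ≥ -2
Before g := 3*h + 3: 6*h ≥ -8
Before v := v + 7: 6*h ≥ -8
Answer: WP = 6*h ≥ -8


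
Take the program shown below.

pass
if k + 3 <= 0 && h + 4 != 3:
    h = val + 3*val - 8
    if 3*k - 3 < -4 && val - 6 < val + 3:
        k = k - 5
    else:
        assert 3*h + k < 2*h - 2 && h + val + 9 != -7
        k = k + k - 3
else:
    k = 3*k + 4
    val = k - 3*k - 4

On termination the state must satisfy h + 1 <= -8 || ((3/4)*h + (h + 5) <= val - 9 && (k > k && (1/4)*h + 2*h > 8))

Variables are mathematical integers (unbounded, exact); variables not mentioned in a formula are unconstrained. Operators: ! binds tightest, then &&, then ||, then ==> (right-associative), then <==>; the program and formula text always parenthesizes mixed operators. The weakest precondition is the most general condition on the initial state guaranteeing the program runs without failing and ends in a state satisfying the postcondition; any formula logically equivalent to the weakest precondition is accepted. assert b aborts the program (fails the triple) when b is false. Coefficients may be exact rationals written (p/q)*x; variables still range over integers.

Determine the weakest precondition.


Working backward. After the program, the postcondition h + 1 <= -8 || ((3/4)*h + (h + 5) <= val - 9 && (k > k && (1/4)*h + 2*h > 8)) must hold; in canonical form it is h <= -9.
Then branch requires (3*k < -1 ==> 4*val <= -1) && ((!(3*k < -1)) ==> (k + 4*val < 6 && 5*val != -8 && 4*val <= -1)); else branch requires h <= -9.
Before the if: ((k <= -3 && h != -1) ==> ((3*k < -1 ==> 4*val <= -1) && ((!(3*k < -1)) ==> (k + 4*val < 6 && 5*val != -8 && 4*val <= -1)))) && ((!(k <= -3 && h != -1)) ==> h <= -9)
Before skip: ((k <= -3 && h != -1) ==> ((3*k < -1 ==> 4*val <= -1) && ((!(3*k < -1)) ==> (k + 4*val < 6 && 5*val != -8 && 4*val <= -1)))) && ((!(k <= -3 && h != -1)) ==> h <= -9)
Answer: WP = ((k <= -3 && h != -1) ==> ((3*k < -1 ==> 4*val <= -1) && ((!(3*k < -1)) ==> (k + 4*val < 6 && 5*val != -8 && 4*val <= -1)))) && ((!(k <= -3 && h != -1)) ==> h <= -9)


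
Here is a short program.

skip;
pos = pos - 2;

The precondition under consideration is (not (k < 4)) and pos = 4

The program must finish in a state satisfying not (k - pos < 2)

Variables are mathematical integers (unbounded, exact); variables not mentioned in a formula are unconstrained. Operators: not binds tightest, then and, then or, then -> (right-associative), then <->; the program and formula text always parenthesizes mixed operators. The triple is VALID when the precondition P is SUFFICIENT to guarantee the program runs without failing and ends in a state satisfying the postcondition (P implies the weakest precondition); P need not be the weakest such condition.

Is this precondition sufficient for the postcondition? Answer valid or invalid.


Working backward. After the program, the postcondition not (k - pos < 2) must hold; in canonical form it is not (k < pos + 2).
Before pos := pos - 2: not (k < pos)
Before skip: not (k < pos)
The weakest precondition is not (k < pos).
Check whether (not (k < 4)) and pos = 4 implies it.
Every state satisfying the precondition satisfies the weakest precondition: the implication holds.
Answer: valid


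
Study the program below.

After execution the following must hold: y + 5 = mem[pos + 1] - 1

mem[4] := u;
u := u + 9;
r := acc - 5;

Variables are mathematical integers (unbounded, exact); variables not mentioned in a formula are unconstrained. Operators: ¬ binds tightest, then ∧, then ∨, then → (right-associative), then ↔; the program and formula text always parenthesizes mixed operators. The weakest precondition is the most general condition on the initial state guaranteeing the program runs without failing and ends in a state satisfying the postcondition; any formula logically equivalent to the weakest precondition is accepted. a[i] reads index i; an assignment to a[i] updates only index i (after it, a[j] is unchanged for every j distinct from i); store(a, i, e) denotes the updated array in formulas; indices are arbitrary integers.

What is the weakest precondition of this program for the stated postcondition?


Working backward. After the program, the postcondition y + 5 = mem[pos + 1] - 1 must hold; in canonical form it is y = mem[pos + 1] - 6.
Before r := acc - 5: y = mem[pos + 1] - 6
Before u := u + 9: y = mem[pos + 1] - 6
Before mem[4] := u: y = store(mem, 4, u)[pos + 1] - 6
Answer: WP = y = store(mem, 4, u)[pos + 1] - 6


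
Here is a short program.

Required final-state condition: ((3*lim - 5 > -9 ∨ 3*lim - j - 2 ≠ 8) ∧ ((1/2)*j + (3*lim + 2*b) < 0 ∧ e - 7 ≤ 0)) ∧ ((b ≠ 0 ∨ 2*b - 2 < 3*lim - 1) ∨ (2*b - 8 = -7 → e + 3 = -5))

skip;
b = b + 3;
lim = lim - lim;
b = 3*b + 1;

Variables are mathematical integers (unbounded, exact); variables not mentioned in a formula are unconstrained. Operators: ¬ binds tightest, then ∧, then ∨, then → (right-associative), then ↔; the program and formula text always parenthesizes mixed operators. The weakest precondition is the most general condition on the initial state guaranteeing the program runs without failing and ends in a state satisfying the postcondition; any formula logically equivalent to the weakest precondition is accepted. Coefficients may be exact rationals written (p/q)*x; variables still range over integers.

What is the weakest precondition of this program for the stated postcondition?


Working backward. After the program, the postcondition ((3*lim - 5 > -9 ∨ 3*lim - j - 2 ≠ 8) ∧ ((1/2)*j + (3*lim + 2*b) < 0 ∧ e - 7 ≤ 0)) ∧ ((b ≠ 0 ∨ 2*b - 2 < 3*lim - 1) ∨ (2*b - 8 = -7 → e + 3 = -5)) must hold; in canonical form it is (3*lim > -4 ∨ 3*lim ≠ j + 10) ∧ 2*b + (1/2)*j + 3*lim < 0 ∧ e ≤ 7 ∧ (b ≠ 0 ∨ 2*b < 3*lim + 1 ∨ (2*b = 1 → e = -8)).
Before b := 3*b + 1: (3*lim > -4 ∨ 3*lim ≠ j + 10) ∧ 6*b + (1/2)*j + 3*lim < -2 ∧ e ≤ 7 ∧ (3*b ≠ -1 ∨ 6*b < 3*lim - 1 ∨ (6*b = -1 → e = -8))
Before lim := lim - lim: 6*b + (1/2)*j < -2 ∧ e ≤ 7 ∧ (3*b ≠ -1 ∨ 6*b < -1 ∨ (6*b = -1 → e = -8))
Before b := b + 3: 6*b + (1/2)*j < -20 ∧ e ≤ 7 ∧ (3*b ≠ -10 ∨ 6*b < -19 ∨ (6*b = -19 → e = -8))
Before skip: 6*b + (1/2)*j < -20 ∧ e ≤ 7 ∧ (3*b ≠ -10 ∨ 6*b < -19 ∨ (6*b = -19 → e = -8))
Answer: WP = 6*b + (1/2)*j < -20 ∧ e ≤ 7 ∧ (3*b ≠ -10 ∨ 6*b < -19 ∨ (6*b = -19 → e = -8))


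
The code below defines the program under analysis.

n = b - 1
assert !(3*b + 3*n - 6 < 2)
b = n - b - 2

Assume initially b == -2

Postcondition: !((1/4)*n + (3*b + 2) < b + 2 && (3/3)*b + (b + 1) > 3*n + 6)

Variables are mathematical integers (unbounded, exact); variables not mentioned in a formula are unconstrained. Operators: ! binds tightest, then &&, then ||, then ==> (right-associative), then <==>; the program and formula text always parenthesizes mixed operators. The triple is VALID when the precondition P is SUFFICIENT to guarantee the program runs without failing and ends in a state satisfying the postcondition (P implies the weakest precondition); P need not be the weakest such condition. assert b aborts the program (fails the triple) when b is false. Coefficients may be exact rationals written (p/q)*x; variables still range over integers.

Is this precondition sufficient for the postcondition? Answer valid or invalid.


Working backward. After the program, the postcondition !((1/4)*n + (3*b + 2) < b + 2 && (3/3)*b + (b + 1) > 3*n + 6) must hold; in canonical form it is !(2*b + (1/4)*n < 0 && 2*b > 3*n + 5).
Before b := n - b - 2: !((9/4)*n < 2*b + 4 && 2*b + n < -9)
Before assert !(3*b + 3*n - 6 < 2): (!(3*b + 3*n < 8)) && (!((9/4)*n < 2*b + 4 && 2*b + n < -9))
Before n := b - 1: (!(6*b < 11)) && (!((1/4)*b < 25/4 && 3*b < -8))
The weakest precondition is (!(6*b < 11)) && (!((1/4)*b < 25/4 && 3*b < -8)).
Check whether b == -2 implies it.
Countermodel: at the initial state b = -2, the precondition holds but the weakest precondition fails.
Answer: invalid


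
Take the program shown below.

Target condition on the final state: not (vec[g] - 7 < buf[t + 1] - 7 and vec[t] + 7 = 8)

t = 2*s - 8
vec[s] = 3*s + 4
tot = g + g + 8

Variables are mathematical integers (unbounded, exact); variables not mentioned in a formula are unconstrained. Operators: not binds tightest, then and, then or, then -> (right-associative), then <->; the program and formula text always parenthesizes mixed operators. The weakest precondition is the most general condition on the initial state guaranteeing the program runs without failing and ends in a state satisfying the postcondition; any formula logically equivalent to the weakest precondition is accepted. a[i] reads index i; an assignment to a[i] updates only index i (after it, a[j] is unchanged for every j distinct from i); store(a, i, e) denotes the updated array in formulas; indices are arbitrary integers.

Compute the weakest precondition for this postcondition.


Working backward. After the program, the postcondition not (vec[g] - 7 < buf[t + 1] - 7 and vec[t] + 7 = 8) must hold; in canonical form it is not (vec[g] < buf[t + 1] and vec[t] = 1).
Before tot := g + g + 8: not (vec[g] < buf[t + 1] and vec[t] = 1)
Before vec[s] := 3*s + 4: not (store(vec, s, 3*s + 4)[g] < buf[t + 1] and store(vec, s, 3*s + 4)[t] = 1)
Before t := 2*s - 8: not (store(vec, s, 3*s + 4)[g] < buf[2*s - 7] and store(vec, s, 3*s + 4)[2*s - 8] = 1)
Answer: WP = not (store(vec, s, 3*s + 4)[g] < buf[2*s - 7] and store(vec, s, 3*s + 4)[2*s - 8] = 1)


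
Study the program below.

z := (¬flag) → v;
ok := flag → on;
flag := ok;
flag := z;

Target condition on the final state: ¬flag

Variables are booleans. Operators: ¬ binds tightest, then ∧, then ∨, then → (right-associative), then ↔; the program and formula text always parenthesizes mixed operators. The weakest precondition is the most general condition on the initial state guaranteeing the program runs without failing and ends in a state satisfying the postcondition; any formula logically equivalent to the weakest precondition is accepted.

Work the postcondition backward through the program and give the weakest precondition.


Working backward. After the program, ¬flag must hold.
Before flag := z: ¬z
Before flag := ok: ¬z
Before ok := flag → on: ¬z
Before z := (¬flag) → v: ¬((¬flag) → v)
Answer: WP = ¬((¬flag) → v)


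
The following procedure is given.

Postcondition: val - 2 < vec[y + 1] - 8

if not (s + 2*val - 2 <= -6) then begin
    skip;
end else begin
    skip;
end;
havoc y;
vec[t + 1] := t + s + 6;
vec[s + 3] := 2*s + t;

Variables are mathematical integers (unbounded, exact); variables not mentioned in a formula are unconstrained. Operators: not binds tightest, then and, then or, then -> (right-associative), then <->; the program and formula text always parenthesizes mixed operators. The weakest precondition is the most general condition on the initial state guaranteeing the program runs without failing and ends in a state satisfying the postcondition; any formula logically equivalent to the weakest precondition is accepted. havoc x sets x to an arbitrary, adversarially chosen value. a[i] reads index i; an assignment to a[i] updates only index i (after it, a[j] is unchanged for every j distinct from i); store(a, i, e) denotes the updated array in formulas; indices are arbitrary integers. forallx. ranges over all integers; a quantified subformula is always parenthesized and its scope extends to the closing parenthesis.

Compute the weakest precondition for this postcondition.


Working backward. After the program, the postcondition val - 2 < vec[y + 1] - 8 must hold; in canonical form it is val < vec[y + 1] - 6.
Before vec[s + 3] := 2*s + t: val < store(vec, s + 3, 2*s + t)[y + 1] - 6
Before vec[t + 1] := t + s + 6: val < store(store(vec, t + 1, s + t + 6), s + 3, 2*s + t)[y + 1] - 6
Before havoc y: forall y_1. val < store(store(vec, t + 1, s + t + 6), s + 3, 2*s + t)[y_1 + 1] - 6
Then branch requires forall y_1. val < store(store(vec, t + 1, s + t + 6), s + 3, 2*s + t)[y_1 + 1] - 6; else branch requires forall y_1. val < store(store(vec, t + 1, s + t + 6), s + 3, 2*s + t)[y_1 + 1] - 6.
Before the if: ((not (s + 2*val <= -4)) -> (forall y_1. val < store(store(vec, t + 1, s + t + 6), s + 3, 2*s + t)[y_1 + 1] - 6)) and (s + 2*val <= -4 -> (forall y_1. val < store(store(vec, t + 1, s + t + 6), s + 3, 2*s + t)[y_1 + 1] - 6))
Answer: WP = ((not (s + 2*val <= -4)) -> (forall y_1. val < store(store(vec, t + 1, s + t + 6), s + 3, 2*s + t)[y_1 + 1] - 6)) and (s + 2*val <= -4 -> (forall y_1. val < store(store(vec, t + 1, s + t + 6), s + 3, 2*s + t)[y_1 + 1] - 6))


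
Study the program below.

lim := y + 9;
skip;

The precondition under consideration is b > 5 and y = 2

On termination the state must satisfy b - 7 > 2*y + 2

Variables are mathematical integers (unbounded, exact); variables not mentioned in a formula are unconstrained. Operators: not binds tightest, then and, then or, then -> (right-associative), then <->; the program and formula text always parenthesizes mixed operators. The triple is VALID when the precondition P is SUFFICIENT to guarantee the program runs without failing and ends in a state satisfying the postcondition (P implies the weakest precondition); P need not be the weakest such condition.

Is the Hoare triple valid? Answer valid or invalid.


Working backward. After the program, the postcondition b - 7 > 2*y + 2 must hold; in canonical form it is b > 2*y + 9.
Before skip: b > 2*y + 9
Before lim := y + 9: b > 2*y + 9
The weakest precondition is b > 2*y + 9.
Check whether b > 5 and y = 2 implies it.
Countermodel: at the initial state b = 6, y = 2, the precondition holds but the weakest precondition fails.
Answer: invalid


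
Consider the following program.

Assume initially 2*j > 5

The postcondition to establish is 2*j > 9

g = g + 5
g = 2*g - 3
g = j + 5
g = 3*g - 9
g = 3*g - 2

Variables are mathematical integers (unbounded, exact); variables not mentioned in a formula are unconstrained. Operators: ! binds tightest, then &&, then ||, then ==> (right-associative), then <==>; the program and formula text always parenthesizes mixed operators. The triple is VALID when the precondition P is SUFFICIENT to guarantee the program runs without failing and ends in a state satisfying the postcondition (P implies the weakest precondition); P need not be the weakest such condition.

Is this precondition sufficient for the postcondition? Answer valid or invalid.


Working backward. After the program, 2*j > 9 must hold.
Before g := 3*g - 2: 2*j > 9
Before g := 3*g - 9: 2*j > 9
Before g := j + 5: 2*j > 9
Before g := 2*g - 3: 2*j > 9
Before g := g + 5: 2*j > 9
The weakest precondition is 2*j > 9.
Check whether 2*j > 5 implies it.
Countermodel: at the initial state j = 3, the precondition holds but the weakest precondition fails.
Answer: invalid


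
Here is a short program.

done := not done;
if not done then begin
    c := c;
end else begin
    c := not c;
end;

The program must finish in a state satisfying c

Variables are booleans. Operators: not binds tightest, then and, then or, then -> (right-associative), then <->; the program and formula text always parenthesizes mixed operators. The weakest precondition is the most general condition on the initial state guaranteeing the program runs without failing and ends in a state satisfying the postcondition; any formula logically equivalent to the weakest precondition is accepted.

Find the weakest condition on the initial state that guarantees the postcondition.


Working backward. After the program, c must hold.
Then branch requires c; else branch requires not c.
Before the if: ((not done) -> c) and (done -> (not c))
Before done := not done: (done -> c) and ((not done) -> (not c))
Answer: WP = (done -> c) and ((not done) -> (not c))


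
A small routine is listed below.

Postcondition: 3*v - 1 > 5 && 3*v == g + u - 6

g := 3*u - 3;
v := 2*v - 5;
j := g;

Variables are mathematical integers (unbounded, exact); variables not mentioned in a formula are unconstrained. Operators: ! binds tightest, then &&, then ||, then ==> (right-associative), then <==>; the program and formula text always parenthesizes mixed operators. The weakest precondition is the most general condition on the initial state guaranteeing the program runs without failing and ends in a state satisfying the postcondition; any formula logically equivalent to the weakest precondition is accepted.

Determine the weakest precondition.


Working backward. After the program, the postcondition 3*v - 1 > 5 && 3*v == g + u - 6 must hold; in canonical form it is 3*v > 6 && 3*v == g + u - 6.
Before j := g: 3*v > 6 && 3*v == g + u - 6
Before v := 2*v - 5: 6*v > 21 && 6*v == g + u + 9
Before g := 3*u - 3: 6*v > 21 && 6*v == 4*u + 6
Answer: WP = 6*v > 21 && 6*v == 4*u + 6


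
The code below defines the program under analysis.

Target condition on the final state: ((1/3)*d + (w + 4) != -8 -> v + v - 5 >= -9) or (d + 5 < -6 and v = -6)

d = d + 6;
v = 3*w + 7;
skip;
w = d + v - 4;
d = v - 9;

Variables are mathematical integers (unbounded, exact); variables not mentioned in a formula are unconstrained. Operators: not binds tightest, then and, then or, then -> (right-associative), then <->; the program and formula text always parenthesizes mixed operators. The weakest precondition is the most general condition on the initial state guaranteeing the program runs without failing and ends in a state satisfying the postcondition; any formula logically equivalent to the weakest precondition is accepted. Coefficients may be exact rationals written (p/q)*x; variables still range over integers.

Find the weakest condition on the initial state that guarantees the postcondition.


Working backward. After the program, the postcondition ((1/3)*d + (w + 4) != -8 -> v + v - 5 >= -9) or (d + 5 < -6 and v = -6) must hold; in canonical form it is ((1/3)*d + w != -12 -> 2*v >= -4) or (d < -11 and v = -6).
Before d := v - 9: ((1/3)*v + w != -9 -> 2*v >= -4) or (v < -2 and v = -6)
Before w := d + v - 4: (d + (4/3)*v != -5 -> 2*v >= -4) or (v < -2 and v = -6)
Before skip: (d + (4/3)*v != -5 -> 2*v >= -4) or (v < -2 and v = -6)
Before v := 3*w + 7: (d + 4*w != -43/3 -> 6*w >= -18) or (3*w < -9 and 3*w = -13)
Before d := d + 6: (d + 4*w != -61/3 -> 6*w >= -18) or (3*w < -9 and 3*w = -13)
Answer: WP = (d + 4*w != -61/3 -> 6*w >= -18) or (3*w < -9 and 3*w = -13)


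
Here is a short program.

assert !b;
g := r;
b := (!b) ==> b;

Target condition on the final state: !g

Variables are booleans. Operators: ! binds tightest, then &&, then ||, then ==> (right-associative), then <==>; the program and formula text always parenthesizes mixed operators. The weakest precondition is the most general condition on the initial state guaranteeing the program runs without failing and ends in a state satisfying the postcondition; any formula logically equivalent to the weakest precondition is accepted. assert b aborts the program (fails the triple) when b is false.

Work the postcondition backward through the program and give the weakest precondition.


Working backward. After the program, !g must hold.
Before b := (!b) ==> b: !g
Before g := r: !r
Before assert !b: (!b) && (!r)
Answer: WP = (!b) && (!r)


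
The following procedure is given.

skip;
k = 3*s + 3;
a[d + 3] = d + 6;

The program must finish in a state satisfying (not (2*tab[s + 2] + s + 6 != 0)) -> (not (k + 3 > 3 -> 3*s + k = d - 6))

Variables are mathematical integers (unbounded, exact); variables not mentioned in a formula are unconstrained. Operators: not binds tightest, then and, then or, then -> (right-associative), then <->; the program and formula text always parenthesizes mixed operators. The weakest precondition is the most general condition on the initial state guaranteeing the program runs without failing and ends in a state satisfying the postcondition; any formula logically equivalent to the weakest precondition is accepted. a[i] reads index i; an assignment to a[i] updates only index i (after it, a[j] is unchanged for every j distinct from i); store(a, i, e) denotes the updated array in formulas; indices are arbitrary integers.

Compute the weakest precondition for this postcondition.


Working backward. After the program, the postcondition (not (2*tab[s + 2] + s + 6 != 0)) -> (not (k + 3 > 3 -> 3*s + k = d - 6)) must hold; in canonical form it is (not (2*tab[s + 2] + s != -6)) -> (not (k > 0 -> k + 3*s = d - 6)).
Before a[d + 3] := d + 6: (not (2*tab[s + 2] + s != -6)) -> (not (k > 0 -> k + 3*s = d - 6))
Before k := 3*s + 3: (not (2*tab[s + 2] + s != -6)) -> (not (3*s > -3 -> 6*s = d - 9))
Before skip: (not (2*tab[s + 2] + s != -6)) -> (not (3*s > -3 -> 6*s = d - 9))
Answer: WP = (not (2*tab[s + 2] + s != -6)) -> (not (3*s > -3 -> 6*s = d - 9))


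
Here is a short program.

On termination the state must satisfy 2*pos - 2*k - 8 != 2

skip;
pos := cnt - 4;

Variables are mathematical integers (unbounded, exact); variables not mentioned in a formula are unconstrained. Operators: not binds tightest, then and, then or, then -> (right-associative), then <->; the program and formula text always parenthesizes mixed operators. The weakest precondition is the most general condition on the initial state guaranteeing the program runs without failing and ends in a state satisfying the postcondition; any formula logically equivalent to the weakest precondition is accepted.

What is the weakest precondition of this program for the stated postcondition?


Working backward. After the program, the postcondition 2*pos - 2*k - 8 != 2 must hold; in canonical form it is 2*pos != 2*k + 10.
Before pos := cnt - 4: 2*cnt != 2*k + 18
Before skip: 2*cnt != 2*k + 18
Answer: WP = 2*cnt != 2*k + 18


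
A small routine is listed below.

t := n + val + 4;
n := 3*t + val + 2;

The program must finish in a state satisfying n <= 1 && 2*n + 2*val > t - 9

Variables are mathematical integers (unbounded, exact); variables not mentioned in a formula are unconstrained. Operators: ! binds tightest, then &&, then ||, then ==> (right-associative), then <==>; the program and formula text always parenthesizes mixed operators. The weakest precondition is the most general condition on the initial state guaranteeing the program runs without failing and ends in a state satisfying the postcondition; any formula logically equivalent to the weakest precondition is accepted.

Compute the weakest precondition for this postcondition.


Working backward. After the program, n <= 1 && 2*n + 2*val > t - 9 must hold.
Before n := 3*t + val + 2: 3*t + val <= -1 && 5*t + 4*val > -13
Before t := n + val + 4: 3*n + 4*val <= -13 && 5*n + 9*val > -33
Answer: WP = 3*n + 4*val <= -13 && 5*n + 9*val > -33


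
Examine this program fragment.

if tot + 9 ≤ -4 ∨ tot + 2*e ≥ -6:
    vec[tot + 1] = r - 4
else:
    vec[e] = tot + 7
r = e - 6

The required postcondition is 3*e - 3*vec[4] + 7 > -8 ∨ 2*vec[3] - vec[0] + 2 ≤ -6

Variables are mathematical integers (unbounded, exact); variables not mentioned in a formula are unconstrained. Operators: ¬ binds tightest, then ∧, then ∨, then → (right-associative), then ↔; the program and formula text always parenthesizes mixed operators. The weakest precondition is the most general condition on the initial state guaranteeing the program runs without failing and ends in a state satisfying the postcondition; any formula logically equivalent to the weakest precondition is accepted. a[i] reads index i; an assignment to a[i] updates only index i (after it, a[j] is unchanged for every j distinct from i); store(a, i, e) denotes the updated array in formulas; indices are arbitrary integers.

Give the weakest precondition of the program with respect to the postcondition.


Working backward. After the program, the postcondition 3*e - 3*vec[4] + 7 > -8 ∨ 2*vec[3] - vec[0] + 2 ≤ -6 must hold; in canonical form it is 3*e > 3*vec[4] - 15 ∨ 2*vec[3] ≤ vec[0] - 8.
Before r := e - 6: 3*e > 3*vec[4] - 15 ∨ 2*vec[3] ≤ vec[0] - 8
Then branch requires 3*e > 3*store(vec, tot + 1, r - 4)[4] - 15 ∨ 2*store(vec, tot + 1, r - 4)[3] ≤ store(vec, tot + 1, r - 4)[0] - 8; else branch requires 3*e > 3*store(vec, e, tot + 7)[4] - 15 ∨ 2*store(vec, e, tot + 7)[3] ≤ store(vec, e, tot + 7)[0] - 8.
Before the if: ((tot ≤ -13 ∨ 2*e + tot ≥ -6) → (3*e > 3*store(vec, tot + 1, r - 4)[4] - 15 ∨ 2*store(vec, tot + 1, r - 4)[3] ≤ store(vec, tot + 1, r - 4)[0] - 8)) ∧ ((¬(tot ≤ -13 ∨ 2*e + tot ≥ -6)) → (3*e > 3*store(vec, e, tot + 7)[4] - 15 ∨ 2*store(vec, e, tot + 7)[3] ≤ store(vec, e, tot + 7)[0] - 8))
Answer: WP = ((tot ≤ -13 ∨ 2*e + tot ≥ -6) → (3*e > 3*store(vec, tot + 1, r - 4)[4] - 15 ∨ 2*store(vec, tot + 1, r - 4)[3] ≤ store(vec, tot + 1, r - 4)[0] - 8)) ∧ ((¬(tot ≤ -13 ∨ 2*e + tot ≥ -6)) → (3*e > 3*store(vec, e, tot + 7)[4] - 15 ∨ 2*store(vec, e, tot + 7)[3] ≤ store(vec, e, tot + 7)[0] - 8))


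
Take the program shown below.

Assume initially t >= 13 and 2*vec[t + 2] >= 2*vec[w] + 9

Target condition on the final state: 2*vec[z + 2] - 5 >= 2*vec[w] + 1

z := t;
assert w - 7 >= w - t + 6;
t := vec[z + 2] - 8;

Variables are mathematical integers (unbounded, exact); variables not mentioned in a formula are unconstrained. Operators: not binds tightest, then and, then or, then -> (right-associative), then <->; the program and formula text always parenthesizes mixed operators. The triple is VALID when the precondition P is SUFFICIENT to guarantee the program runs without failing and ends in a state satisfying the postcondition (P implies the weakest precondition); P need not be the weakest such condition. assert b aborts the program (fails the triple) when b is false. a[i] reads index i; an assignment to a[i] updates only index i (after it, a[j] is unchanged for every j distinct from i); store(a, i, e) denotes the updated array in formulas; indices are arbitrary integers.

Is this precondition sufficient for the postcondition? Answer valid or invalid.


Working backward. After the program, the postcondition 2*vec[z + 2] - 5 >= 2*vec[w] + 1 must hold; in canonical form it is 2*vec[z + 2] >= 2*vec[w] + 6.
Before t := vec[z + 2] - 8: 2*vec[z + 2] >= 2*vec[w] + 6
Before assert w - 7 >= w - t + 6: t >= 13 and 2*vec[z + 2] >= 2*vec[w] + 6
Before z := t: t >= 13 and 2*vec[t + 2] >= 2*vec[w] + 6
The weakest precondition is t >= 13 and 2*vec[t + 2] >= 2*vec[w] + 6.
Check whether t >= 13 and 2*vec[t + 2] >= 2*vec[w] + 9 implies it.
Every state satisfying the precondition satisfies the weakest precondition: the implication holds.
Answer: valid


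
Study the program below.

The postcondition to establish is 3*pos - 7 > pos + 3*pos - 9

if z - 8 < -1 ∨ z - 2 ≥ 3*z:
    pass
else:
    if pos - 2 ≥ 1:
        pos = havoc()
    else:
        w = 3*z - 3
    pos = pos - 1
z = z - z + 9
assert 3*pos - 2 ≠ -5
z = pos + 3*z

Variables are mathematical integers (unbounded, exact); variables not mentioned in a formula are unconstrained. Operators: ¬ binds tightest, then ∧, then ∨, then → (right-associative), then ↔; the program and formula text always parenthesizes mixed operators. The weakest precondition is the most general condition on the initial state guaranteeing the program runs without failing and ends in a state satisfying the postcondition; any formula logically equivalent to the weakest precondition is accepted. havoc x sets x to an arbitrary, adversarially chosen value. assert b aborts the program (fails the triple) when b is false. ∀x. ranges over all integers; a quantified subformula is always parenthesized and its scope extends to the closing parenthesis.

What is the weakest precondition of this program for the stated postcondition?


Working backward. After the program, the postcondition 3*pos - 7 > pos + 3*pos - 9 must hold; in canonical form it is pos < 2.
Before z := pos + 3*z: pos < 2
Before assert 3*pos - 2 ≠ -5: 3*pos ≠ -3 ∧ pos < 2
Before z := z - z + 9: 3*pos ≠ -3 ∧ pos < 2
Then branch requires 3*pos ≠ -3 ∧ pos < 2; else branch requires (pos ≥ 3 → (∀pos_1. (3*pos_1 ≠ 0 ∧ pos_1 < 3))) ∧ ((¬(pos ≥ 3)) → (3*pos ≠ 0 ∧ pos < 3)).
Before the if: ((z < 7 ∨ 2*z ≤ -2) → (3*pos ≠ -3 ∧ pos < 2)) ∧ ((¬(z < 7 ∨ 2*z ≤ -2)) → ((pos ≥ 3 → (∀pos_1. (3*pos_1 ≠ 0 ∧ pos_1 < 3))) ∧ ((¬(pos ≥ 3)) → (3*pos ≠ 0 ∧ pos < 3))))
Answer: WP = ((z < 7 ∨ 2*z ≤ -2) → (3*pos ≠ -3 ∧ pos < 2)) ∧ ((¬(z < 7 ∨ 2*z ≤ -2)) → ((pos ≥ 3 → (∀pos_1. (3*pos_1 ≠ 0 ∧ pos_1 < 3))) ∧ ((¬(pos ≥ 3)) → (3*pos ≠ 0 ∧ pos < 3))))


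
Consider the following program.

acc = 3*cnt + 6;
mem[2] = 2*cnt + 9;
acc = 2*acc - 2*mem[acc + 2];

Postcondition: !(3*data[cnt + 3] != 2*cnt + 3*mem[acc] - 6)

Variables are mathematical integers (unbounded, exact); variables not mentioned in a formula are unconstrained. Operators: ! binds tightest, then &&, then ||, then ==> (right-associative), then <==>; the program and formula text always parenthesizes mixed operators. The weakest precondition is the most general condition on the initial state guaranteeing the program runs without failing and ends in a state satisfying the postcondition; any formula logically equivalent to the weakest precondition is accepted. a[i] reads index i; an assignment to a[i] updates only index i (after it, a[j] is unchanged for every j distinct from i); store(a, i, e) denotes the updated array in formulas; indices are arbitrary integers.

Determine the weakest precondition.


Working backward. After the program, the postcondition !(3*data[cnt + 3] != 2*cnt + 3*mem[acc] - 6) must hold; in canonical form it is !(3*data[cnt + 3] != 3*mem[acc] + 2*cnt - 6).
Before acc := 2*acc - 2*mem[acc + 2]: !(3*data[cnt + 3] != 3*mem[-2*mem[acc + 2] + 2*acc] + 2*cnt - 6)
Before mem[2] := 2*cnt + 9: !(3*data[cnt + 3] != 3*store(mem, 2, 2*cnt + 9)[-2*store(mem, 2, 2*cnt + 9)[acc + 2] + 2*acc] + 2*cnt - 6)
Before acc := 3*cnt + 6: !(3*data[cnt + 3] != 3*store(mem, 2, 2*cnt + 9)[-2*store(mem, 2, 2*cnt + 9)[3*cnt + 8] + 6*cnt + 12] + 2*cnt - 6)
Answer: WP = !(3*data[cnt + 3] != 3*store(mem, 2, 2*cnt + 9)[-2*store(mem, 2, 2*cnt + 9)[3*cnt + 8] + 6*cnt + 12] + 2*cnt - 6)


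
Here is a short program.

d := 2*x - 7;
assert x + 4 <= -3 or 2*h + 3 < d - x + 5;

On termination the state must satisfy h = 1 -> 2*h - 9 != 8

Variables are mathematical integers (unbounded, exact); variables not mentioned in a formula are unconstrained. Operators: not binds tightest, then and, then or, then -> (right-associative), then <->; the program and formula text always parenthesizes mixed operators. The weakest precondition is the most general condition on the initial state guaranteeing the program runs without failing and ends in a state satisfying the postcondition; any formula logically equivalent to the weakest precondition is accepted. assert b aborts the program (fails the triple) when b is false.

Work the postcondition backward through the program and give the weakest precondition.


Working backward. After the program, the postcondition h = 1 -> 2*h - 9 != 8 must hold; in canonical form it is h = 1 -> 2*h != 17.
Before assert x + 4 <= -3 or 2*h + 3 < d - x + 5: (x <= -7 or 2*h + x < d + 2) and (h = 1 -> 2*h != 17)
Before d := 2*x - 7: (x <= -7 or 2*h < x - 5) and (h = 1 -> 2*h != 17)
Answer: WP = (x <= -7 or 2*h < x - 5) and (h = 1 -> 2*h != 17)


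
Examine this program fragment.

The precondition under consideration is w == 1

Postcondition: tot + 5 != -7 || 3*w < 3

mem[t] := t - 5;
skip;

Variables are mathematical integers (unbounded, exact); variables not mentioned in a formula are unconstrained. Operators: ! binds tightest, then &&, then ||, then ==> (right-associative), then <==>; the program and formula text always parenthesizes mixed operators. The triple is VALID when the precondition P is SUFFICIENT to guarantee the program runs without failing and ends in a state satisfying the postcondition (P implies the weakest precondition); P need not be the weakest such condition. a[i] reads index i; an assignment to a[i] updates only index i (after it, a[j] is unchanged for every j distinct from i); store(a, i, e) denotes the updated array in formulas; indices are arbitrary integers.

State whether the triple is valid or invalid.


Working backward. After the program, the postcondition tot + 5 != -7 || 3*w < 3 must hold; in canonical form it is tot != -12 || 3*w < 3.
Before skip: tot != -12 || 3*w < 3
Before mem[t] := t - 5: tot != -12 || 3*w < 3
The weakest precondition is tot != -12 || 3*w < 3.
Check whether w == 1 implies it.
Countermodel: at the initial state tot = -12, w = 1, the precondition holds but the weakest precondition fails.
Answer: invalid


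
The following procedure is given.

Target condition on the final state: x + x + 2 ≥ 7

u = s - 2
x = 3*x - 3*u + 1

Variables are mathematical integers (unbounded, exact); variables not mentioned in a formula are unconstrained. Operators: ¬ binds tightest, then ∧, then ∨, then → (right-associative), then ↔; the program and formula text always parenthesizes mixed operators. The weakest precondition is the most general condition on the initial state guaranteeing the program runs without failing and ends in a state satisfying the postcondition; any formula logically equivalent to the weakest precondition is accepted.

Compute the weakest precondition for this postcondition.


Working backward. After the program, the postcondition x + x + 2 ≥ 7 must hold; in canonical form it is 2*x ≥ 5.
Before x := 3*x - 3*u + 1: 6*x ≥ 6*u + 3
Before u := s - 2: 6*x ≥ 6*s - 9
Answer: WP = 6*x ≥ 6*s - 9


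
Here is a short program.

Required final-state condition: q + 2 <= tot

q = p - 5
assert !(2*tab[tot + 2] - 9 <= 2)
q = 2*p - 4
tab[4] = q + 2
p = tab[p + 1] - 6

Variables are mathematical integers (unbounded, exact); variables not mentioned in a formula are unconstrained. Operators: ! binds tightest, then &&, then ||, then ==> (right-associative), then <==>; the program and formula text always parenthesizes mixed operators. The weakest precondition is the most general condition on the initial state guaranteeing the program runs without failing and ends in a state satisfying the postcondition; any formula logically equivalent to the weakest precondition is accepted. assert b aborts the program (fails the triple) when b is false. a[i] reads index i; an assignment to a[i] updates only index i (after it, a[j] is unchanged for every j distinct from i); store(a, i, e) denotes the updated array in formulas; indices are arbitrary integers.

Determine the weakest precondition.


Working backward. After the program, the postcondition q + 2 <= tot must hold; in canonical form it is q <= tot - 2.
Before p := tab[p + 1] - 6: q <= tot - 2
Before tab[4] := q + 2: q <= tot - 2
Before q := 2*p - 4: 2*p <= tot + 2
Before assert !(2*tab[tot + 2] - 9 <= 2): (!(2*tab[tot + 2] <= 11)) && 2*p <= tot + 2
Before q := p - 5: (!(2*tab[tot + 2] <= 11)) && 2*p <= tot + 2
Answer: WP = (!(2*tab[tot + 2] <= 11)) && 2*p <= tot + 2


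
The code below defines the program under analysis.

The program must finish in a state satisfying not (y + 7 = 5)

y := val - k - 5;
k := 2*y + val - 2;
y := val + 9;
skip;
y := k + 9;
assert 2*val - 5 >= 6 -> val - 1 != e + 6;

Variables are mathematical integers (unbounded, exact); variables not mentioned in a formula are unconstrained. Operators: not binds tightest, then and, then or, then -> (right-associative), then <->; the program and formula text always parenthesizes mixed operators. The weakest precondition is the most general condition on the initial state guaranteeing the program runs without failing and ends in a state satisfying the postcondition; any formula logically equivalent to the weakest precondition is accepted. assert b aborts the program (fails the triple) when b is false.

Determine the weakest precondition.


Working backward. After the program, the postcondition not (y + 7 = 5) must hold; in canonical form it is not (y = -2).
Before assert 2*val - 5 >= 6 -> val - 1 != e + 6: (2*val >= 11 -> val != e + 7) and (not (y = -2))
Before y := k + 9: (2*val >= 11 -> val != e + 7) and (not (k = -11))
Before skip: (2*val >= 11 -> val != e + 7) and (not (k = -11))
Before y := val + 9: (2*val >= 11 -> val != e + 7) and (not (k = -11))
Before k := 2*y + val - 2: (2*val >= 11 -> val != e + 7) and (not (val + 2*y = -9))
Before y := val - k - 5: (2*val >= 11 -> val != e + 7) and (not (3*val = 2*k + 1))
Answer: WP = (2*val >= 11 -> val != e + 7) and (not (3*val = 2*k + 1))
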